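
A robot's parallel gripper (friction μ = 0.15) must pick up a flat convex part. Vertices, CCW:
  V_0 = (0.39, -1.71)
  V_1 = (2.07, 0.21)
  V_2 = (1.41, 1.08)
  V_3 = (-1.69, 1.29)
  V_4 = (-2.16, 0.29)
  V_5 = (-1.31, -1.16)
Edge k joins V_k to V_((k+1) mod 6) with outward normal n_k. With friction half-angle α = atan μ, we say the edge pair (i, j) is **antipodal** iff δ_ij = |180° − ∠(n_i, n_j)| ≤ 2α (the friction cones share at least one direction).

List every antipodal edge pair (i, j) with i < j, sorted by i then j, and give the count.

α = atan 0.15 = 8.53°;  2α = 17.06°
n_0 = (+0.7526, -0.6585)
n_1 = (+0.7967, +0.6044)
n_2 = (+0.0676, +0.9977)
n_3 = (-0.9050, +0.4254)
n_4 = (-0.8627, -0.5057)
n_5 = (-0.3078, -0.9514)
  (0,1): δ = 101.63°  ·
  (0,2): δ = 52.69°  ·
  (0,3): δ = 16.01°  ✓
  (0,4): δ = 71.57°  ·
  (0,5): δ = 113.26°  ·
  (1,2): δ = 131.06°  ·
  (1,3): δ = 62.36°  ·
  (1,4): δ = 6.81°  ✓
  (1,5): δ = 34.89°  ·
  (2,3): δ = 111.30°  ·
  (2,4): δ = 55.75°  ·
  (2,5): δ = 14.05°  ✓
  (3,4): δ = 124.45°  ·
  (3,5): δ = 82.75°  ·
  (4,5): δ = 138.31°  ·
antipodal pairs: 3

count = 3; pairs: (0,3), (1,4), (2,5)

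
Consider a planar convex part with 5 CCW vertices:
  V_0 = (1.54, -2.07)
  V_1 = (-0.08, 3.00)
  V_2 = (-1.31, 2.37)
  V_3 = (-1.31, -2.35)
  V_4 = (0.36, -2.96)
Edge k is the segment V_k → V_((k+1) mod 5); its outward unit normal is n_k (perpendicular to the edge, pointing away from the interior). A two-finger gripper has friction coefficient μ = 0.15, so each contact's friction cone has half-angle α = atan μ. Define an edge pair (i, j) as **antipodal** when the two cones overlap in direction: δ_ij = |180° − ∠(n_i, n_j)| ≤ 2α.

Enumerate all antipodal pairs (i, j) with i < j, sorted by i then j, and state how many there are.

α = atan 0.15 = 8.53°;  2α = 17.06°
n_0 = (+0.9526, +0.3044)
n_1 = (-0.4559, +0.8900)
n_2 = (-1.0000, -0.0000)
n_3 = (-0.3431, -0.9393)
n_4 = (+0.6022, -0.7984)
  (0,1): δ = 80.60°  ·
  (0,2): δ = 17.72°  ·
  (0,3): δ = 52.21°  ·
  (0,4): δ = 109.30°  ·
  (1,2): δ = 117.12°  ·
  (1,3): δ = 47.19°  ·
  (1,4): δ = 9.90°  ✓
  (2,3): δ = 110.07°  ·
  (2,4): δ = 52.98°  ·
  (3,4): δ = 122.91°  ·
antipodal pairs: 1

count = 1; pairs: (1,4)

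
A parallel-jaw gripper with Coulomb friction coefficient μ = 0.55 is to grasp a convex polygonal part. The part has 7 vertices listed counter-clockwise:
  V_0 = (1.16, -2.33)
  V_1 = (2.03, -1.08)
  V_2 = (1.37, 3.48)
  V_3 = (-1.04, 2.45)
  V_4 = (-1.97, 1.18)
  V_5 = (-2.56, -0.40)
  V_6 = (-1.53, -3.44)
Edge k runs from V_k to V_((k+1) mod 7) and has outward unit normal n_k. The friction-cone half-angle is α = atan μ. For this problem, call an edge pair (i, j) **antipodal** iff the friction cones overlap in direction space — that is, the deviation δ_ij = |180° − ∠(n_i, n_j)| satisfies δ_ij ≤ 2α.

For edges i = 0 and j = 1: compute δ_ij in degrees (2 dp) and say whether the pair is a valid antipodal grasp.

δ = 136.93°, invalid

α = atan 0.55 = 28.81°;  2α = 57.62°
edge 0: e_0 = (+0.87, +1.25);  n_0 = (+0.8208, -0.5713)
edge 1: e_1 = (-0.66, +4.56);  n_1 = (+0.9897, +0.1432)
∠(n_0, n_1) = 43.07°
δ = |180° − 43.07°| = 136.93°
136.93° > 2α = 57.62°  →  invalid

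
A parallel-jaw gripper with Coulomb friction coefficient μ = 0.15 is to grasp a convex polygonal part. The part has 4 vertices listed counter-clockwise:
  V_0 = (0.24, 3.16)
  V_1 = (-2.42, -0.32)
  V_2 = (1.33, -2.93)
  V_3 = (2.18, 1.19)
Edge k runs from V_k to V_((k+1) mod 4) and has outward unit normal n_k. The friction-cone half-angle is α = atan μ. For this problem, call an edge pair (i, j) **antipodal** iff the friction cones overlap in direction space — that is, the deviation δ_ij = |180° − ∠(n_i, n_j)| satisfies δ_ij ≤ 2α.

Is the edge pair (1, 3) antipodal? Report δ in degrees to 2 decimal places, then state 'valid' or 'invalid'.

δ = 10.60°, valid

α = atan 0.15 = 8.53°;  2α = 17.06°
edge 1: e_1 = (+3.75, -2.61);  n_1 = (-0.5713, -0.8208)
edge 3: e_3 = (-1.94, +1.97);  n_3 = (+0.7125, +0.7017)
∠(n_1, n_3) = 169.40°
δ = |180° − 169.40°| = 10.60°
10.60° ≤ 2α = 17.06°  →  valid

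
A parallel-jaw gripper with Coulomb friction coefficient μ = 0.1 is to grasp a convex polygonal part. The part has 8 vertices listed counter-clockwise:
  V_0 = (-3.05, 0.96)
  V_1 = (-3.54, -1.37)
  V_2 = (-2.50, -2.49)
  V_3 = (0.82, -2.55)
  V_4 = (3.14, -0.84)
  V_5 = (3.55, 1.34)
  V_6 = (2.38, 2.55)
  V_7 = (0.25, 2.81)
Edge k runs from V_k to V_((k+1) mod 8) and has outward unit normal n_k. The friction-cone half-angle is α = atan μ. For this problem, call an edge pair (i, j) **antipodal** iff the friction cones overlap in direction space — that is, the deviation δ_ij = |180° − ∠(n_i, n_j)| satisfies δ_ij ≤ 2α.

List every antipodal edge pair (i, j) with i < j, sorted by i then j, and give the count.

count = 4; pairs: (0,4), (1,5), (2,6), (3,7)

α = atan 0.1 = 5.71°;  2α = 11.42°
n_0 = (-0.9786, +0.2058)
n_1 = (-0.7328, -0.6805)
n_2 = (-0.0181, -0.9998)
n_3 = (+0.5933, -0.8050)
n_4 = (+0.9828, -0.1848)
n_5 = (+0.7189, +0.6951)
n_6 = (+0.1212, +0.9926)
n_7 = (-0.4890, +0.8723)
  (0,1): δ = 125.24°  ·
  (0,2): δ = 79.16°  ·
  (0,3): δ = 41.73°  ·
  (0,4): δ = 1.22°  ✓
  (0,5): δ = 55.91°  ·
  (0,6): δ = 94.92°  ·
  (0,7): δ = 131.15°  ·
  (1,2): δ = 133.91°  ·
  (1,3): δ = 96.49°  ·
  (1,4): δ = 53.53°  ·
  (1,5): δ = 1.16°  ✓
  (1,6): δ = 40.16°  ·
  (1,7): δ = 76.40°  ·
  (2,3): δ = 142.57°  ·
  (2,4): δ = 99.62°  ·
  (2,5): δ = 44.93°  ·
  (2,6): δ = 5.92°  ✓
  (2,7): δ = 30.31°  ·
  (3,4): δ = 137.04°  ·
  (3,5): δ = 82.36°  ·
  (3,6): δ = 43.35°  ·
  (3,7): δ = 7.12°  ✓
  (4,5): δ = 125.31°  ·
  (4,6): δ = 86.31°  ·
  (4,7): δ = 50.07°  ·
  (5,6): δ = 141.00°  ·
  (5,7): δ = 104.76°  ·
  (6,7): δ = 143.77°  ·
antipodal pairs: 4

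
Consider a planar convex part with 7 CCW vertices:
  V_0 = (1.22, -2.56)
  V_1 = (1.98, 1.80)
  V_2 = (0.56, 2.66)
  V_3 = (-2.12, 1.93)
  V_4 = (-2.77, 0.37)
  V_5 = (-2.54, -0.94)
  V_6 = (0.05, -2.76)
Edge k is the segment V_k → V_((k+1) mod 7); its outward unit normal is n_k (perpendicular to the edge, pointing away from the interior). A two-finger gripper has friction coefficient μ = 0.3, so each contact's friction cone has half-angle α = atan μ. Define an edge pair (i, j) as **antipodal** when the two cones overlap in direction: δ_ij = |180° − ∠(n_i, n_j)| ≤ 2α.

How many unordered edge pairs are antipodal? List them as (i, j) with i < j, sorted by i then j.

α = atan 0.3 = 16.70°;  2α = 33.40°
n_0 = (+0.9851, -0.1717)
n_1 = (+0.5180, +0.8554)
n_2 = (-0.2628, +0.9648)
n_3 = (-0.9231, +0.3846)
n_4 = (-0.9849, -0.1729)
n_5 = (-0.5749, -0.8182)
n_6 = (+0.1685, -0.9857)
  (0,1): δ = 111.31°  ·
  (0,2): δ = 64.87°  ·
  (0,3): δ = 12.73°  ✓
  (0,4): δ = 19.85°  ✓
  (0,5): δ = 64.79°  ·
  (0,6): δ = 109.59°  ·
  (1,2): δ = 133.56°  ·
  (1,3): δ = 81.42°  ·
  (1,4): δ = 48.84°  ·
  (1,5): δ = 3.90°  ✓
  (1,6): δ = 40.90°  ·
  (2,3): δ = 127.86°  ·
  (2,4): δ = 95.28°  ·
  (2,5): δ = 50.33°  ·
  (2,6): δ = 5.54°  ✓
  (3,4): δ = 147.42°  ·
  (3,5): δ = 102.48°  ·
  (3,6): δ = 57.68°  ·
  (4,5): δ = 135.05°  ·
  (4,6): δ = 90.26°  ·
  (5,6): δ = 135.20°  ·
antipodal pairs: 4

count = 4; pairs: (0,3), (0,4), (1,5), (2,6)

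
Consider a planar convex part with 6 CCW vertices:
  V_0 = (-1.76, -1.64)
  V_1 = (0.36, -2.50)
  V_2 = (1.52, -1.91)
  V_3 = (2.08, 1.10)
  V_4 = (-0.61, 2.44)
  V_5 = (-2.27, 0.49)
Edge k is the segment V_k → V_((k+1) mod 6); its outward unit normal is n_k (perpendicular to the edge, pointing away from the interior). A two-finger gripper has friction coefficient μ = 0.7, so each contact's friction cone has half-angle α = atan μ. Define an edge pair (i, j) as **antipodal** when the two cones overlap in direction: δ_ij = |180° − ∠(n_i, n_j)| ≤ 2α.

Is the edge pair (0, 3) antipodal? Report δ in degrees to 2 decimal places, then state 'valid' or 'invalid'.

α = atan 0.7 = 34.99°;  2α = 69.98°
edge 0: e_0 = (+2.12, -0.86);  n_0 = (-0.3759, -0.9267)
edge 3: e_3 = (-2.69, +1.34);  n_3 = (+0.4459, +0.8951)
∠(n_0, n_3) = 175.60°
δ = |180° − 175.60°| = 4.40°
4.40° ≤ 2α = 69.98°  →  valid

δ = 4.40°, valid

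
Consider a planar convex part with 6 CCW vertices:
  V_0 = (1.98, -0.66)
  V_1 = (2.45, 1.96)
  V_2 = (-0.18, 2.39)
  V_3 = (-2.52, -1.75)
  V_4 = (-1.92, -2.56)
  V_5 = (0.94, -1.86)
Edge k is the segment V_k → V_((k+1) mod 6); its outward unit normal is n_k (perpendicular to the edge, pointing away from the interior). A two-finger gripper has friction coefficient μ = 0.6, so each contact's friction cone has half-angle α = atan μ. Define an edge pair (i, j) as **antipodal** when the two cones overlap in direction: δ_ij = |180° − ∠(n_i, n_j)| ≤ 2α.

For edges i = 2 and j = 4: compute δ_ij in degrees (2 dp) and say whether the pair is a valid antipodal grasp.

α = atan 0.6 = 30.96°;  2α = 61.93°
edge 2: e_2 = (-2.34, -4.14);  n_2 = (-0.8706, +0.4921)
edge 4: e_4 = (+2.86, +0.70);  n_4 = (+0.2377, -0.9713)
∠(n_2, n_4) = 133.23°
δ = |180° − 133.23°| = 46.77°
46.77° ≤ 2α = 61.93°  →  valid

δ = 46.77°, valid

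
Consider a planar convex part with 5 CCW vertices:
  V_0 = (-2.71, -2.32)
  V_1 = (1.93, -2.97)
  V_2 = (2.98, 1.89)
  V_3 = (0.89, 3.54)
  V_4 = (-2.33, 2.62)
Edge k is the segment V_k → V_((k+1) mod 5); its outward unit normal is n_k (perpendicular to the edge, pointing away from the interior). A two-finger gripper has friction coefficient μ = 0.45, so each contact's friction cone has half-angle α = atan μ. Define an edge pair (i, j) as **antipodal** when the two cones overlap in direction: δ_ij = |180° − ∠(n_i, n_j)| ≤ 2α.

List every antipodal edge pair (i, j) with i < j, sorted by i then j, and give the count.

α = atan 0.45 = 24.23°;  2α = 48.46°
n_0 = (-0.1387, -0.9903)
n_1 = (+0.9774, -0.2112)
n_2 = (+0.6196, +0.7849)
n_3 = (-0.2747, +0.9615)
n_4 = (-0.9971, +0.0767)
  (0,1): δ = 94.22°  ·
  (0,2): δ = 30.32°  ✓
  (0,3): δ = 23.92°  ✓
  (0,4): δ = 93.58°  ·
  (1,2): δ = 116.10°  ·
  (1,3): δ = 61.86°  ·
  (1,4): δ = 7.79°  ✓
  (2,3): δ = 125.76°  ·
  (2,4): δ = 56.11°  ·
  (3,4): δ = 110.34°  ·
antipodal pairs: 3

count = 3; pairs: (0,2), (0,3), (1,4)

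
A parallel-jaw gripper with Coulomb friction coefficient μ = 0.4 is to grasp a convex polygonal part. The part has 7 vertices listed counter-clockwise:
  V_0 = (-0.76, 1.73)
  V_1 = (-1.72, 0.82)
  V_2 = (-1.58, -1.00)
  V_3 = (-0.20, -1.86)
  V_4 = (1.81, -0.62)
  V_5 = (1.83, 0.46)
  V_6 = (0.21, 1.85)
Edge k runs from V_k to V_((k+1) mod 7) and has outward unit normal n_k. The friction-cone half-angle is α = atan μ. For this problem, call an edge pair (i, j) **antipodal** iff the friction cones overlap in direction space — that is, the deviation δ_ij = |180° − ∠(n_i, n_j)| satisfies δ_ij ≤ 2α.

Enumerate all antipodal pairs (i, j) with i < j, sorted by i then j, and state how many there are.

count = 5; pairs: (0,3), (1,4), (2,5), (2,6), (3,6)

α = atan 0.4 = 21.80°;  2α = 43.60°
n_0 = (-0.6880, +0.7258)
n_1 = (-0.9971, -0.0767)
n_2 = (-0.5289, -0.8487)
n_3 = (+0.5250, -0.8511)
n_4 = (+0.9998, -0.0185)
n_5 = (+0.6512, +0.7589)
n_6 = (-0.1228, +0.9924)
  (0,1): δ = 129.07°  ·
  (0,2): δ = 75.40°  ·
  (0,3): δ = 11.80°  ✓
  (0,4): δ = 45.47°  ·
  (0,5): δ = 95.90°  ·
  (0,6): δ = 143.58°  ·
  (1,2): δ = 126.33°  ·
  (1,3): δ = 62.73°  ·
  (1,4): δ = 5.46°  ✓
  (1,5): δ = 44.97°  ·
  (1,6): δ = 92.65°  ·
  (2,3): δ = 116.40°  ·
  (2,4): δ = 59.13°  ·
  (2,5): δ = 8.70°  ✓
  (2,6): δ = 38.98°  ✓
  (3,4): δ = 122.73°  ·
  (3,5): δ = 72.30°  ·
  (3,6): δ = 24.62°  ✓
  (4,5): δ = 129.57°  ·
  (4,6): δ = 81.89°  ·
  (5,6): δ = 132.32°  ·
antipodal pairs: 5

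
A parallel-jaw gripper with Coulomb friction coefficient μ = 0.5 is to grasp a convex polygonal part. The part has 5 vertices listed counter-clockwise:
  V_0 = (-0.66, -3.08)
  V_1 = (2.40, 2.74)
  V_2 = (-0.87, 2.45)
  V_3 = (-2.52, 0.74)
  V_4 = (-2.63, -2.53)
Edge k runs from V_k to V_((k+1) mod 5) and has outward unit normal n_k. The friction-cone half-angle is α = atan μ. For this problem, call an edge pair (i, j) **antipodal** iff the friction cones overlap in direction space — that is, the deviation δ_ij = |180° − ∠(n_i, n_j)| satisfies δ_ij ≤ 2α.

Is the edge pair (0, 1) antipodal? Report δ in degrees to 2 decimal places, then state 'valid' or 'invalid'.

α = atan 0.5 = 26.57°;  2α = 53.13°
edge 0: e_0 = (+3.06, +5.82);  n_0 = (+0.8851, -0.4654)
edge 1: e_1 = (-3.27, -0.29);  n_1 = (-0.0883, +0.9961)
∠(n_0, n_1) = 122.80°
δ = |180° − 122.80°| = 57.20°
57.20° > 2α = 53.13°  →  invalid

δ = 57.20°, invalid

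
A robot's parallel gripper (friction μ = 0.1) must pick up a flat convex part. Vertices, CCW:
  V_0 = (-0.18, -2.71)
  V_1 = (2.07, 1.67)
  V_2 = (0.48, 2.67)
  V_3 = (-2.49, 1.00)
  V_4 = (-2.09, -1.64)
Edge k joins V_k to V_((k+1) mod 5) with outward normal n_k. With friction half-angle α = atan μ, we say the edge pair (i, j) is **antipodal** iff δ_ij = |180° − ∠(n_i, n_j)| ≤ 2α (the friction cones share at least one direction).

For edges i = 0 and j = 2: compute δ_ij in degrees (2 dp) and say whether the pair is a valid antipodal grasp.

α = atan 0.1 = 5.71°;  2α = 11.42°
edge 0: e_0 = (+2.25, +4.38);  n_0 = (+0.8895, -0.4569)
edge 2: e_2 = (-2.97, -1.67);  n_2 = (-0.4901, +0.8717)
∠(n_0, n_2) = 146.54°
δ = |180° − 146.54°| = 33.46°
33.46° > 2α = 11.42°  →  invalid

δ = 33.46°, invalid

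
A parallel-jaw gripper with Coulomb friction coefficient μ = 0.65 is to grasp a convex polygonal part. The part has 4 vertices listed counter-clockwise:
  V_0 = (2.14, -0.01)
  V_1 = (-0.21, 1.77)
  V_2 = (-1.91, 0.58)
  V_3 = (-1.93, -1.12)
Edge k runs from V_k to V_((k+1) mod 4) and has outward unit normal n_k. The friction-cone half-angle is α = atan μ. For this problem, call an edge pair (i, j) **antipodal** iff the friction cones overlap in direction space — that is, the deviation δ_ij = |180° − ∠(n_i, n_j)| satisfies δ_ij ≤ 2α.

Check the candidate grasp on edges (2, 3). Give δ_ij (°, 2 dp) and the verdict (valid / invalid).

δ = 74.07°, invalid

α = atan 0.65 = 33.02°;  2α = 66.05°
edge 2: e_2 = (-0.02, -1.70);  n_2 = (-0.9999, +0.0118)
edge 3: e_3 = (+4.07, +1.11);  n_3 = (+0.2631, -0.9648)
∠(n_2, n_3) = 105.93°
δ = |180° − 105.93°| = 74.07°
74.07° > 2α = 66.05°  →  invalid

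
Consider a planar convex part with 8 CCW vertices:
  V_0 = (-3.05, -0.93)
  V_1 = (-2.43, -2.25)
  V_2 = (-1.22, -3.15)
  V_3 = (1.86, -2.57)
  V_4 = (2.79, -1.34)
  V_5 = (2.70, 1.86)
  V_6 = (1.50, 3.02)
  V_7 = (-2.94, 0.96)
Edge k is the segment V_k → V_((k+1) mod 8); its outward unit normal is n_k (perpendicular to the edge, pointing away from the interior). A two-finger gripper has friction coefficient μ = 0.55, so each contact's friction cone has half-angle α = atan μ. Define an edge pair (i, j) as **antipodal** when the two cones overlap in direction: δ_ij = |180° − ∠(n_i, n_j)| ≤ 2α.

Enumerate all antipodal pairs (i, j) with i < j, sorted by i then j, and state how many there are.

α = atan 0.55 = 28.81°;  2α = 57.62°
n_0 = (-0.9051, -0.4251)
n_1 = (-0.5968, -0.8024)
n_2 = (+0.1851, -0.9827)
n_3 = (+0.7977, -0.6031)
n_4 = (+0.9996, +0.0281)
n_5 = (+0.6950, +0.7190)
n_6 = (-0.4209, +0.9071)
n_7 = (-0.9983, +0.0581)
  (0,1): δ = 151.80°  ·
  (0,2): δ = 104.49°  ·
  (0,3): δ = 62.25°  ·
  (0,4): δ = 23.55°  ✓
  (0,5): δ = 20.81°  ✓
  (0,6): δ = 89.73°  ·
  (0,7): δ = 151.51°  ·
  (1,2): δ = 132.69°  ·
  (1,3): δ = 90.45°  ·
  (1,4): δ = 51.75°  ✓
  (1,5): δ = 7.39°  ✓
  (1,6): δ = 61.53°  ·
  (1,7): δ = 123.31°  ·
  (2,3): δ = 137.76°  ·
  (2,4): δ = 99.05°  ·
  (2,5): δ = 54.69°  ✓
  (2,6): δ = 14.23°  ✓
  (2,7): δ = 76.00°  ·
  (3,4): δ = 141.30°  ·
  (3,5): δ = 96.94°  ·
  (3,6): δ = 28.02°  ✓
  (3,7): δ = 33.76°  ✓
  (4,5): δ = 135.64°  ·
  (4,6): δ = 66.72°  ·
  (4,7): δ = 4.94°  ✓
  (5,6): δ = 111.08°  ·
  (5,7): δ = 49.30°  ✓
  (6,7): δ = 118.22°  ·
antipodal pairs: 10

count = 10; pairs: (0,4), (0,5), (1,4), (1,5), (2,5), (2,6), (3,6), (3,7), (4,7), (5,7)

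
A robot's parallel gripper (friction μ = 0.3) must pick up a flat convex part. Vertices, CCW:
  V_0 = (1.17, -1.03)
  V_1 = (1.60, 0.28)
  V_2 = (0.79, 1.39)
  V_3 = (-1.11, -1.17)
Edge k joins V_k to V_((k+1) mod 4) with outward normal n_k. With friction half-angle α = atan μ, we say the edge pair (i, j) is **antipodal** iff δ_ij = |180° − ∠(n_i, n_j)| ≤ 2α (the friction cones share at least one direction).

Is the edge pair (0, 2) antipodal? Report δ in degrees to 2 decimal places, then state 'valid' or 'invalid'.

α = atan 0.3 = 16.70°;  2α = 33.40°
edge 0: e_0 = (+0.43, +1.31);  n_0 = (+0.9501, -0.3119)
edge 2: e_2 = (-1.90, -2.56);  n_2 = (-0.8030, +0.5960)
∠(n_0, n_2) = 161.59°
δ = |180° − 161.59°| = 18.41°
18.41° ≤ 2α = 33.40°  →  valid

δ = 18.41°, valid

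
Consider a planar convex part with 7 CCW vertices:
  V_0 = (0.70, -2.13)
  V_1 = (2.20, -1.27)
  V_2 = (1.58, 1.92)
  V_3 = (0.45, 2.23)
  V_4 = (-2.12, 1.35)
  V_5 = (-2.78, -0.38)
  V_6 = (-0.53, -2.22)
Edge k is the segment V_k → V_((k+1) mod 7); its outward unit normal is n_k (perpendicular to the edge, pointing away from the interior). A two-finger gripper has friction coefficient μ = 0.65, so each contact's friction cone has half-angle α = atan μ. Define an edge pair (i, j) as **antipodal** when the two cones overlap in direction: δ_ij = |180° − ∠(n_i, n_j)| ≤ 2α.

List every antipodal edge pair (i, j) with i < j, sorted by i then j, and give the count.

count = 10; pairs: (0,2), (0,3), (0,4), (1,4), (1,5), (2,5), (2,6), (3,5), (3,6), (4,6)

α = atan 0.65 = 33.02°;  2α = 66.05°
n_0 = (+0.4974, -0.8675)
n_1 = (+0.9816, +0.1908)
n_2 = (+0.2646, +0.9644)
n_3 = (-0.3239, +0.9461)
n_4 = (-0.9343, +0.3564)
n_5 = (-0.6331, -0.7741)
n_6 = (+0.0730, -0.9973)
  (0,1): δ = 108.83°  ·
  (0,2): δ = 45.17°  ✓
  (0,3): δ = 10.93°  ✓
  (0,4): δ = 39.29°  ✓
  (0,5): δ = 110.90°  ·
  (0,6): δ = 154.36°  ·
  (1,2): δ = 116.34°  ·
  (1,3): δ = 82.10°  ·
  (1,4): δ = 31.88°  ✓
  (1,5): δ = 39.73°  ✓
  (1,6): δ = 83.19°  ·
  (2,3): δ = 145.76°  ·
  (2,4): δ = 95.54°  ·
  (2,5): δ = 23.93°  ✓
  (2,6): δ = 19.53°  ✓
  (3,4): δ = 129.78°  ·
  (3,5): δ = 58.18°  ✓
  (3,6): δ = 14.72°  ✓
  (4,5): δ = 108.39°  ·
  (4,6): δ = 64.93°  ✓
  (5,6): δ = 136.54°  ·
antipodal pairs: 10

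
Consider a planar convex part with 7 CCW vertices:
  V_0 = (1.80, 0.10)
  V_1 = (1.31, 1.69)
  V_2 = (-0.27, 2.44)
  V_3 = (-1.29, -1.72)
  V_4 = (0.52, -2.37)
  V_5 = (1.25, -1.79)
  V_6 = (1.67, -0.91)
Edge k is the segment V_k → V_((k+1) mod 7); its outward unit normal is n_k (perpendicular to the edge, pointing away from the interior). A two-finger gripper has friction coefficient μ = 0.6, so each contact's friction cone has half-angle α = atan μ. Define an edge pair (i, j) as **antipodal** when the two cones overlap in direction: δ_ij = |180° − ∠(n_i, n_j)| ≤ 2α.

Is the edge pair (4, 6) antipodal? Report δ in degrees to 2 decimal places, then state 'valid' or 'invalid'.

α = atan 0.6 = 30.96°;  2α = 61.93°
edge 4: e_4 = (+0.73, +0.58);  n_4 = (+0.6221, -0.7830)
edge 6: e_6 = (+0.13, +1.01);  n_6 = (+0.9918, -0.1277)
∠(n_4, n_6) = 44.20°
δ = |180° − 44.20°| = 135.80°
135.80° > 2α = 61.93°  →  invalid

δ = 135.80°, invalid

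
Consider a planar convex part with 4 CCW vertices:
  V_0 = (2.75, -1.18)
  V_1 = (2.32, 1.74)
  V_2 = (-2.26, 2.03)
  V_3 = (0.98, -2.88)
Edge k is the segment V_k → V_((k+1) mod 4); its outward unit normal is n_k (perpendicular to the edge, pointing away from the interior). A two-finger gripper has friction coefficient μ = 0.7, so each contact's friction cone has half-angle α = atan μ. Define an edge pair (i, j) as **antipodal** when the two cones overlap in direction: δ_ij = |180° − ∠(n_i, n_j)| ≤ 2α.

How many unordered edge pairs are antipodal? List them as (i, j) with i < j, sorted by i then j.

count = 3; pairs: (0,2), (1,2), (1,3)

α = atan 0.7 = 34.99°;  2α = 69.98°
n_0 = (+0.9893, +0.1457)
n_1 = (+0.0632, +0.9980)
n_2 = (-0.8347, -0.5508)
n_3 = (+0.6927, -0.7212)
  (0,1): δ = 102.00°  ·
  (0,2): δ = 25.04°  ✓
  (0,3): δ = 125.47°  ·
  (1,2): δ = 52.96°  ✓
  (1,3): δ = 47.47°  ✓
  (2,3): δ = 79.58°  ·
antipodal pairs: 3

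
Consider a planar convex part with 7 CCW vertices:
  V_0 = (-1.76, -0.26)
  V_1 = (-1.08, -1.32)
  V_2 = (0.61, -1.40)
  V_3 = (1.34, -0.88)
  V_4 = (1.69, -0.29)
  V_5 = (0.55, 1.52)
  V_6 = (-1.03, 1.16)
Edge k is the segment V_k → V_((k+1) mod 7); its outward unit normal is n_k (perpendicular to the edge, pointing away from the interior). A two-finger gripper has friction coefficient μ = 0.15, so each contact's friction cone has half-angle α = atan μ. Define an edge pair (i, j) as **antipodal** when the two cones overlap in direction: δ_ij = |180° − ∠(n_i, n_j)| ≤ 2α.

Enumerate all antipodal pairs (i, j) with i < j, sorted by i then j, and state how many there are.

count = 3; pairs: (0,4), (1,5), (3,6)

α = atan 0.15 = 8.53°;  2α = 17.06°
n_0 = (-0.8417, -0.5400)
n_1 = (-0.0473, -0.9989)
n_2 = (+0.5802, -0.8145)
n_3 = (+0.8601, -0.5102)
n_4 = (+0.8462, +0.5329)
n_5 = (-0.2222, +0.9750)
n_6 = (-0.8894, +0.4572)
  (0,1): δ = 125.39°  ·
  (0,2): δ = 87.22°  ·
  (0,3): δ = 63.36°  ·
  (0,4): δ = 0.48°  ✓
  (0,5): δ = 70.16°  ·
  (0,6): δ = 120.11°  ·
  (1,2): δ = 141.83°  ·
  (1,3): δ = 117.97°  ·
  (1,4): δ = 55.09°  ·
  (1,5): δ = 15.55°  ✓
  (1,6): δ = 65.50°  ·
  (2,3): δ = 156.14°  ·
  (2,4): δ = 93.26°  ·
  (2,5): δ = 22.63°  ·
  (2,6): δ = 27.33°  ·
  (3,4): δ = 117.12°  ·
  (3,5): δ = 46.49°  ·
  (3,6): δ = 3.47°  ✓
  (4,5): δ = 109.37°  ·
  (4,6): δ = 59.41°  ·
  (5,6): δ = 130.04°  ·
antipodal pairs: 3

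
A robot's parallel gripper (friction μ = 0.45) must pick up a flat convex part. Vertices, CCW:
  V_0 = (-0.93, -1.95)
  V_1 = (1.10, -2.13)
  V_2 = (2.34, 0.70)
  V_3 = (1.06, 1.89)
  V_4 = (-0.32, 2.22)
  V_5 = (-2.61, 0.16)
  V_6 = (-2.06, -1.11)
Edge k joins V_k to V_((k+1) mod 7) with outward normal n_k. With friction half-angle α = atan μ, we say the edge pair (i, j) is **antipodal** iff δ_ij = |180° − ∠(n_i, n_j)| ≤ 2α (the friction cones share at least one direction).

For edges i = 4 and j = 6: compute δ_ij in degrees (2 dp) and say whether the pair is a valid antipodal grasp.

α = atan 0.45 = 24.23°;  2α = 48.46°
edge 4: e_4 = (-2.29, -2.06);  n_4 = (-0.6688, +0.7435)
edge 6: e_6 = (+1.13, -0.84);  n_6 = (-0.5966, -0.8025)
∠(n_4, n_6) = 101.40°
δ = |180° − 101.40°| = 78.60°
78.60° > 2α = 48.46°  →  invalid

δ = 78.60°, invalid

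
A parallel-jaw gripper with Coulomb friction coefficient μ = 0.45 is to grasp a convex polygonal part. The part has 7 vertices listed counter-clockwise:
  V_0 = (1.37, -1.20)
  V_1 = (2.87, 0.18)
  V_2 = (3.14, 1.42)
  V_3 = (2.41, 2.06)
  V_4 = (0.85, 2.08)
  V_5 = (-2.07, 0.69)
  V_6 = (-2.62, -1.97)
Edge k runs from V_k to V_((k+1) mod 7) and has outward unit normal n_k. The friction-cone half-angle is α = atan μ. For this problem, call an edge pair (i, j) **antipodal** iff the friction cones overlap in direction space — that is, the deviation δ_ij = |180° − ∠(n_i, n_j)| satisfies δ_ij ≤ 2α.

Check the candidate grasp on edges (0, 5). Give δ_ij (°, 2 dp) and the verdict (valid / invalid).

α = atan 0.45 = 24.23°;  2α = 48.46°
edge 0: e_0 = (+1.50, +1.38);  n_0 = (+0.6771, -0.7359)
edge 5: e_5 = (-0.55, -2.66);  n_5 = (-0.9793, +0.2025)
∠(n_0, n_5) = 144.30°
δ = |180° − 144.30°| = 35.70°
35.70° ≤ 2α = 48.46°  →  valid

δ = 35.70°, valid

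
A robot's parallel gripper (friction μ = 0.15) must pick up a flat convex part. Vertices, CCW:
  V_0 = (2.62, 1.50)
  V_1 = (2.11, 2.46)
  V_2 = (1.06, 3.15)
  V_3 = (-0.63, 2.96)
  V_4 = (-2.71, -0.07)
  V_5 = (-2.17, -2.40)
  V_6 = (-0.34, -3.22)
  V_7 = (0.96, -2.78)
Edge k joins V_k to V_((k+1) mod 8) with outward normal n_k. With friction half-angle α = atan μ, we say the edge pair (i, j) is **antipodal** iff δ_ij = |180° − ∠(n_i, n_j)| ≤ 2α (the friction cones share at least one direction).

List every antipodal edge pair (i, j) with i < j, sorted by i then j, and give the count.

count = 4; pairs: (0,4), (1,5), (2,6), (3,7)

α = atan 0.15 = 8.53°;  2α = 17.06°
n_0 = (+0.8831, +0.4692)
n_1 = (+0.5492, +0.8357)
n_2 = (-0.1117, +0.9937)
n_3 = (-0.8244, +0.5660)
n_4 = (-0.9742, -0.2258)
n_5 = (-0.4089, -0.9126)
n_6 = (+0.3206, -0.9472)
n_7 = (+0.9323, -0.3616)
  (0,1): δ = 151.29°  ·
  (0,2): δ = 111.56°  ·
  (0,3): δ = 62.45°  ·
  (0,4): δ = 14.93°  ✓
  (0,5): δ = 37.88°  ·
  (0,6): δ = 80.72°  ·
  (0,7): δ = 130.82°  ·
  (1,2): δ = 140.27°  ·
  (1,3): δ = 91.16°  ·
  (1,4): δ = 43.64°  ·
  (1,5): δ = 9.17°  ✓
  (1,6): δ = 52.01°  ·
  (1,7): δ = 102.11°  ·
  (2,3): δ = 130.88°  ·
  (2,4): δ = 83.37°  ·
  (2,5): δ = 30.55°  ·
  (2,6): δ = 12.28°  ✓
  (2,7): δ = 62.39°  ·
  (3,4): δ = 132.48°  ·
  (3,5): δ = 79.67°  ·
  (3,6): δ = 36.83°  ·
  (3,7): δ = 13.27°  ✓
  (4,5): δ = 127.19°  ·
  (4,6): δ = 84.35°  ·
  (4,7): δ = 34.25°  ·
  (5,6): δ = 137.16°  ·
  (5,7): δ = 87.06°  ·
  (6,7): δ = 129.90°  ·
antipodal pairs: 4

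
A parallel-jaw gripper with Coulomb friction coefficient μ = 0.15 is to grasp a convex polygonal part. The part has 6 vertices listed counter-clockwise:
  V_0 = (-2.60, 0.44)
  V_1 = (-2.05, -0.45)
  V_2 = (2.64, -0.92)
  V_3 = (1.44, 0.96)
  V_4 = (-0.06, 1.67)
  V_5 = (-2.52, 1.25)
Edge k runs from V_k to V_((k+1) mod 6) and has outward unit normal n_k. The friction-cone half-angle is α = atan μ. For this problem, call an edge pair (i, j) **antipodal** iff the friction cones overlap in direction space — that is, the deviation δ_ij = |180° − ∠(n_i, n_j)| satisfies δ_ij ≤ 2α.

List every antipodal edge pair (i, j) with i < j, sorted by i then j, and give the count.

count = 2; pairs: (0,2), (1,4)

α = atan 0.15 = 8.53°;  2α = 17.06°
n_0 = (-0.8507, -0.5257)
n_1 = (-0.0997, -0.9950)
n_2 = (+0.8429, +0.5380)
n_3 = (+0.4278, +0.9039)
n_4 = (-0.1683, +0.9857)
n_5 = (-0.9952, +0.0983)
  (0,1): δ = 127.44°  ·
  (0,2): δ = 0.83°  ✓
  (0,3): δ = 32.96°  ·
  (0,4): δ = 67.97°  ·
  (0,5): δ = 142.64°  ·
  (1,2): δ = 51.73°  ·
  (1,3): δ = 19.61°  ·
  (1,4): δ = 15.41°  ✓
  (1,5): δ = 90.08°  ·
  (2,3): δ = 147.88°  ·
  (2,4): δ = 112.86°  ·
  (2,5): δ = 38.19°  ·
  (3,4): δ = 144.98°  ·
  (3,5): δ = 70.31°  ·
  (4,5): δ = 105.33°  ·
antipodal pairs: 2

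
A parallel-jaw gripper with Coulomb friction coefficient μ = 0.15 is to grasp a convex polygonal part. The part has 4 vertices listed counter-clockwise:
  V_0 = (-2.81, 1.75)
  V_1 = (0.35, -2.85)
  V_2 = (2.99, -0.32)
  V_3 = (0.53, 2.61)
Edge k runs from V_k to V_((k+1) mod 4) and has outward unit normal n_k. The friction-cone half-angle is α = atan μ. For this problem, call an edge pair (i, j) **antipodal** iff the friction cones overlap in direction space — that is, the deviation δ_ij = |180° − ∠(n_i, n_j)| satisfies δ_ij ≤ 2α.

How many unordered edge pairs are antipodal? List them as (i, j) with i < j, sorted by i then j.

count = 1; pairs: (0,2)

α = atan 0.15 = 8.53°;  2α = 17.06°
n_0 = (-0.8243, -0.5662)
n_1 = (+0.6919, -0.7220)
n_2 = (+0.7659, +0.6430)
n_3 = (-0.2494, +0.9684)
  (0,1): δ = 80.71°  ·
  (0,2): δ = 5.53°  ✓
  (0,3): δ = 69.95°  ·
  (1,2): δ = 93.76°  ·
  (1,3): δ = 29.34°  ·
  (2,3): δ = 115.58°  ·
antipodal pairs: 1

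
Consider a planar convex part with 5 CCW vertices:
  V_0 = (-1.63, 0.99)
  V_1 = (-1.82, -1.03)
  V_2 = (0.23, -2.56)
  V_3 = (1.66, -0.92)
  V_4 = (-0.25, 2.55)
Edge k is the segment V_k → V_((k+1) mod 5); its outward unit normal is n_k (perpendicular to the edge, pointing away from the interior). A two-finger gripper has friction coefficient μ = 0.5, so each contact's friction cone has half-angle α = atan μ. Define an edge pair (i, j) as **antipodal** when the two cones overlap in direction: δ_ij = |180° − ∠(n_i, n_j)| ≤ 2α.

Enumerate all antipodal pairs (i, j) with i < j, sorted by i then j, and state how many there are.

count = 4; pairs: (0,2), (0,3), (1,3), (2,4)

α = atan 0.5 = 26.57°;  2α = 53.13°
n_0 = (-0.9956, +0.0936)
n_1 = (-0.5981, -0.8014)
n_2 = (+0.7537, -0.6572)
n_3 = (+0.8761, +0.4822)
n_4 = (-0.7490, +0.6626)
  (0,1): δ = 121.36°  ·
  (0,2): δ = 35.71°  ✓
  (0,3): δ = 34.20°  ✓
  (0,4): δ = 143.88°  ·
  (1,2): δ = 94.35°  ·
  (1,3): δ = 24.43°  ✓
  (1,4): δ = 85.24°  ·
  (2,3): δ = 110.08°  ·
  (2,4): δ = 0.41°  ✓
  (3,4): δ = 70.33°  ·
antipodal pairs: 4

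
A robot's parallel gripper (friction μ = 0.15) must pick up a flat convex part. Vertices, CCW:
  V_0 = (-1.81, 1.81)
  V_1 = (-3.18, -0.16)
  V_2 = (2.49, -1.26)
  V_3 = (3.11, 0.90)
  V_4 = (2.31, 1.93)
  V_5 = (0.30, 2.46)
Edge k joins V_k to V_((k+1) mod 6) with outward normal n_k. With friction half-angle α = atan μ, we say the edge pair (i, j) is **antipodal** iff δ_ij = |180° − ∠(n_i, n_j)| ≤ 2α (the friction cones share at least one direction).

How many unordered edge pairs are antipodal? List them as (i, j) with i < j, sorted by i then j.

α = atan 0.15 = 8.53°;  2α = 17.06°
n_0 = (-0.8210, +0.5709)
n_1 = (-0.1905, -0.9817)
n_2 = (+0.9612, -0.2759)
n_3 = (+0.7898, +0.6134)
n_4 = (+0.2550, +0.9669)
n_5 = (-0.2944, +0.9557)
  (0,1): δ = 66.16°  ·
  (0,2): δ = 18.80°  ·
  (0,3): δ = 72.65°  ·
  (0,4): δ = 110.04°  ·
  (0,5): δ = 141.94°  ·
  (1,2): δ = 95.04°  ·
  (1,3): δ = 41.18°  ·
  (1,4): δ = 3.79°  ✓
  (1,5): δ = 28.10°  ·
  (2,3): δ = 126.15°  ·
  (2,4): δ = 88.76°  ·
  (2,5): δ = 56.86°  ·
  (3,4): δ = 142.61°  ·
  (3,5): δ = 110.71°  ·
  (4,5): δ = 148.11°  ·
antipodal pairs: 1

count = 1; pairs: (1,4)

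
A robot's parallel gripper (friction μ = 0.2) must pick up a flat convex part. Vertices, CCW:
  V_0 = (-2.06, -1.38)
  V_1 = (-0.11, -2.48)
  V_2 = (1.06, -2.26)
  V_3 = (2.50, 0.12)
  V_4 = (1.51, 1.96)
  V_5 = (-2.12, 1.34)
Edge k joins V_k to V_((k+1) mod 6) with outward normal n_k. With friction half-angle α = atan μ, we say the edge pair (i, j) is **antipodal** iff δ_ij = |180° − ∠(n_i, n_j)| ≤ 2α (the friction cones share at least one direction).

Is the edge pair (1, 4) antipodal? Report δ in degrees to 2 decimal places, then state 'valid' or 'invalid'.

δ = 0.96°, valid

α = atan 0.2 = 11.31°;  2α = 22.62°
edge 1: e_1 = (+1.17, +0.22);  n_1 = (+0.1848, -0.9828)
edge 4: e_4 = (-3.63, -0.62);  n_4 = (-0.1684, +0.9857)
∠(n_1, n_4) = 179.04°
δ = |180° − 179.04°| = 0.96°
0.96° ≤ 2α = 22.62°  →  valid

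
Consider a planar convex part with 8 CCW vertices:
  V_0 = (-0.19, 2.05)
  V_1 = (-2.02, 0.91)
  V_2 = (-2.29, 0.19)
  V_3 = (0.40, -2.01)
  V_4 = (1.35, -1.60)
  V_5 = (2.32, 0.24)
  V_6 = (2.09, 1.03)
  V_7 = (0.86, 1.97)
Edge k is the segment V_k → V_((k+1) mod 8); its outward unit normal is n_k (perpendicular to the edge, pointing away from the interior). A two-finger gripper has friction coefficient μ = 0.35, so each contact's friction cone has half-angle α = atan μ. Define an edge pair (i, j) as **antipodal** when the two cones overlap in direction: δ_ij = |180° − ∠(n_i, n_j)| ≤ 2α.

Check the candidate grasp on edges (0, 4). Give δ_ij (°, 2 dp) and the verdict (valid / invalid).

δ = 30.28°, valid

α = atan 0.35 = 19.29°;  2α = 38.58°
edge 0: e_0 = (-1.83, -1.14);  n_0 = (-0.5287, +0.8488)
edge 4: e_4 = (+0.97, +1.84);  n_4 = (+0.8846, -0.4663)
∠(n_0, n_4) = 149.72°
δ = |180° − 149.72°| = 30.28°
30.28° ≤ 2α = 38.58°  →  valid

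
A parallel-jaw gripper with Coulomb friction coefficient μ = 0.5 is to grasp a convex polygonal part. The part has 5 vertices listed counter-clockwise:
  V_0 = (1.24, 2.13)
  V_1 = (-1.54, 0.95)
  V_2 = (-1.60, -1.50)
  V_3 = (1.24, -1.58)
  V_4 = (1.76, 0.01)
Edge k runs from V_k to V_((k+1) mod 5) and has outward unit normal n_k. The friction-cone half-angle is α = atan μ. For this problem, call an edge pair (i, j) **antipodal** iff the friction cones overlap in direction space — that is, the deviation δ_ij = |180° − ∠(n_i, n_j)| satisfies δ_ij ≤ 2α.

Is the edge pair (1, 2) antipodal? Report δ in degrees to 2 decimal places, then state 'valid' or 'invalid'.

α = atan 0.5 = 26.57°;  2α = 53.13°
edge 1: e_1 = (-0.06, -2.45);  n_1 = (-0.9997, +0.0245)
edge 2: e_2 = (+2.84, -0.08);  n_2 = (-0.0282, -0.9996)
∠(n_1, n_2) = 89.79°
δ = |180° − 89.79°| = 90.21°
90.21° > 2α = 53.13°  →  invalid

δ = 90.21°, invalid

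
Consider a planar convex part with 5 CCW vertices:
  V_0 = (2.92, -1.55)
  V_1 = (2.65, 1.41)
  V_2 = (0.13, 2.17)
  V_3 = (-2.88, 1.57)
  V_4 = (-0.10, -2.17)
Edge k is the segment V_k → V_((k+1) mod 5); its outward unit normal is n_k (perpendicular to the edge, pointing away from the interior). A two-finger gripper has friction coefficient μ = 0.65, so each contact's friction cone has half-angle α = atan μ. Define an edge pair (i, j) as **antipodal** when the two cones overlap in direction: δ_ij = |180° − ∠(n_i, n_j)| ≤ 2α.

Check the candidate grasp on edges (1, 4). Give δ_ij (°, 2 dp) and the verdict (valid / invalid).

δ = 28.38°, valid

α = atan 0.65 = 33.02°;  2α = 66.05°
edge 1: e_1 = (-2.52, +0.76);  n_1 = (+0.2887, +0.9574)
edge 4: e_4 = (+3.02, +0.62);  n_4 = (+0.2011, -0.9796)
∠(n_1, n_4) = 151.62°
δ = |180° − 151.62°| = 28.38°
28.38° ≤ 2α = 66.05°  →  valid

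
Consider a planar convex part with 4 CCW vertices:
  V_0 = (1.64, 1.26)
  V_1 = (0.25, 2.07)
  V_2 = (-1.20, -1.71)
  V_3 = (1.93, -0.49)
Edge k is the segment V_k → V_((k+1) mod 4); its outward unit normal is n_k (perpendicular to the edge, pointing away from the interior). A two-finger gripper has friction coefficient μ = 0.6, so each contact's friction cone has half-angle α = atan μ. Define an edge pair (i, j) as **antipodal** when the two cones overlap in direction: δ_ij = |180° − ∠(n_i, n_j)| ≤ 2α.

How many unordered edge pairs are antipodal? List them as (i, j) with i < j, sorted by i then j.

α = atan 0.6 = 30.96°;  2α = 61.93°
n_0 = (+0.5035, +0.8640)
n_1 = (-0.9337, +0.3582)
n_2 = (+0.3632, -0.9317)
n_3 = (+0.9865, +0.1635)
  (0,1): δ = 80.76°  ·
  (0,2): δ = 51.53°  ✓
  (0,3): δ = 129.64°  ·
  (1,2): δ = 47.72°  ✓
  (1,3): δ = 30.40°  ✓
  (2,3): δ = 101.89°  ·
antipodal pairs: 3

count = 3; pairs: (0,2), (1,2), (1,3)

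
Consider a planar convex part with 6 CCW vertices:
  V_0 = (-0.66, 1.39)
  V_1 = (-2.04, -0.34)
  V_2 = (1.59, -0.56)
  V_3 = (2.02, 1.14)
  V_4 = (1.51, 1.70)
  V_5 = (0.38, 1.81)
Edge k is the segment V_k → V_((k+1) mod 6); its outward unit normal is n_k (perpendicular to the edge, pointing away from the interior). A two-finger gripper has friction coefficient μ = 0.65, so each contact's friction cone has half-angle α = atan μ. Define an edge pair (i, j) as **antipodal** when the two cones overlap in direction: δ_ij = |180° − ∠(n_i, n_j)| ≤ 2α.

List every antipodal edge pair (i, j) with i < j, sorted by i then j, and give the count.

count = 6; pairs: (0,1), (0,2), (1,3), (1,4), (1,5), (2,5)

α = atan 0.65 = 33.02°;  2α = 66.05°
n_0 = (-0.7817, +0.6236)
n_1 = (-0.0605, -0.9982)
n_2 = (+0.9695, -0.2452)
n_3 = (+0.7393, +0.6733)
n_4 = (+0.0969, +0.9953)
n_5 = (-0.3745, +0.9272)
  (0,1): δ = 54.89°  ✓
  (0,2): δ = 24.38°  ✓
  (0,3): δ = 80.90°  ·
  (0,4): δ = 123.02°  ·
  (0,5): δ = 150.57°  ·
  (1,2): δ = 100.73°  ·
  (1,3): δ = 44.21°  ✓
  (1,4): δ = 2.09°  ✓
  (1,5): δ = 25.46°  ✓
  (2,3): δ = 123.48°  ·
  (2,4): δ = 81.37°  ·
  (2,5): δ = 53.81°  ✓
  (3,4): δ = 137.88°  ·
  (3,5): δ = 110.33°  ·
  (4,5): δ = 152.45°  ·
antipodal pairs: 6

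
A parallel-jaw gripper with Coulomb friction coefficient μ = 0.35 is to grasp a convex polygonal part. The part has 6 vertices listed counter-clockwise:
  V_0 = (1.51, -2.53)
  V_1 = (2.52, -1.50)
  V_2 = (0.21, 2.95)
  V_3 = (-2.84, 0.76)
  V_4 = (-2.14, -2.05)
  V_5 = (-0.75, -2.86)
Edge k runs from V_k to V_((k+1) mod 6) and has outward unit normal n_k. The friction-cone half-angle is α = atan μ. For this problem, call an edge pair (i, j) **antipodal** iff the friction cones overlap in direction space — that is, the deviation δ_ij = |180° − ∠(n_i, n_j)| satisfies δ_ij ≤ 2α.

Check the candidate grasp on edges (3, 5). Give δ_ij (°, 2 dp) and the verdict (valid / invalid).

α = atan 0.35 = 19.29°;  2α = 38.58°
edge 3: e_3 = (+0.70, -2.81);  n_3 = (-0.9703, -0.2417)
edge 5: e_5 = (+2.26, +0.33);  n_5 = (+0.1445, -0.9895)
∠(n_3, n_5) = 84.32°
δ = |180° − 84.32°| = 95.68°
95.68° > 2α = 38.58°  →  invalid

δ = 95.68°, invalid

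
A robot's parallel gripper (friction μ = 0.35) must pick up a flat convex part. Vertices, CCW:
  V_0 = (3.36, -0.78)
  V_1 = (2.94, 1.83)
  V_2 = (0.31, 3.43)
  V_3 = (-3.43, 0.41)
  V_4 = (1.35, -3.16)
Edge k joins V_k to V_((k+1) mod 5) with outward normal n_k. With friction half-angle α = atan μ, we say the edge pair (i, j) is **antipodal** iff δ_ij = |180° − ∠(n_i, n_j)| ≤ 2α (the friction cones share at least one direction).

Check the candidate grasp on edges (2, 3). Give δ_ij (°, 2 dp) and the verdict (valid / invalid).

α = atan 0.35 = 19.29°;  2α = 38.58°
edge 2: e_2 = (-3.74, -3.02);  n_2 = (-0.6282, +0.7780)
edge 3: e_3 = (+4.78, -3.57);  n_3 = (-0.5984, -0.8012)
∠(n_2, n_3) = 104.32°
δ = |180° − 104.32°| = 75.68°
75.68° > 2α = 38.58°  →  invalid

δ = 75.68°, invalid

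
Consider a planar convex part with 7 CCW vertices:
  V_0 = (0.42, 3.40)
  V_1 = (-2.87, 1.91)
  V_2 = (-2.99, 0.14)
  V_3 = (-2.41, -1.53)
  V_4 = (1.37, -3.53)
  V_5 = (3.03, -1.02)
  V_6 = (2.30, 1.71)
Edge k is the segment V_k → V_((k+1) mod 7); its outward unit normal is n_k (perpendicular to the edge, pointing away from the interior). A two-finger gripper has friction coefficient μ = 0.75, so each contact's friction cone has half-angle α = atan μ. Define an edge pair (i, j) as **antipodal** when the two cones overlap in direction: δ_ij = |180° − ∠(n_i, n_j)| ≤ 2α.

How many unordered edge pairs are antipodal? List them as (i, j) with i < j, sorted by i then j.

α = atan 0.75 = 36.87°;  2α = 73.74°
n_0 = (-0.4126, +0.9109)
n_1 = (-0.9977, +0.0676)
n_2 = (-0.9446, -0.3281)
n_3 = (-0.4677, -0.8839)
n_4 = (+0.8341, -0.5516)
n_5 = (+0.9661, +0.2583)
n_6 = (+0.6685, +0.7437)
  (0,1): δ = 118.24°  ·
  (0,2): δ = 95.21°  ·
  (0,3): δ = 52.25°  ✓
  (0,4): δ = 32.16°  ✓
  (0,5): δ = 80.61°  ·
  (0,6): δ = 113.68°  ·
  (1,2): δ = 156.97°  ·
  (1,3): δ = 114.00°  ·
  (1,4): δ = 29.60°  ✓
  (1,5): δ = 18.85°  ✓
  (1,6): δ = 51.93°  ✓
  (2,3): δ = 137.04°  ·
  (2,4): δ = 52.63°  ✓
  (2,5): δ = 4.18°  ✓
  (2,6): δ = 28.89°  ✓
  (3,4): δ = 95.60°  ·
  (3,5): δ = 47.15°  ✓
  (3,6): δ = 14.07°  ✓
  (4,5): δ = 131.55°  ·
  (4,6): δ = 98.47°  ·
  (5,6): δ = 146.92°  ·
antipodal pairs: 10

count = 10; pairs: (0,3), (0,4), (1,4), (1,5), (1,6), (2,4), (2,5), (2,6), (3,5), (3,6)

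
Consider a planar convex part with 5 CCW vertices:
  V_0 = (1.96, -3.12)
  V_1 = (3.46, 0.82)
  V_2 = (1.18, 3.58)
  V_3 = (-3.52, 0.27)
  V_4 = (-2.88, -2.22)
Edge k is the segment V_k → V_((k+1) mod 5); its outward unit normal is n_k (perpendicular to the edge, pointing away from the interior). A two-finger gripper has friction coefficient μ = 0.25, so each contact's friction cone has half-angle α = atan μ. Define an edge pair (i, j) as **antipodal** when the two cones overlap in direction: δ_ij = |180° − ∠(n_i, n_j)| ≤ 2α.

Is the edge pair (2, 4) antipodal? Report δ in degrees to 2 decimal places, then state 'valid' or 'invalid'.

δ = 45.69°, invalid

α = atan 0.25 = 14.04°;  2α = 28.07°
edge 2: e_2 = (-4.70, -3.31);  n_2 = (-0.5758, +0.8176)
edge 4: e_4 = (+4.84, -0.90);  n_4 = (-0.1828, -0.9831)
∠(n_2, n_4) = 134.31°
δ = |180° − 134.31°| = 45.69°
45.69° > 2α = 28.07°  →  invalid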